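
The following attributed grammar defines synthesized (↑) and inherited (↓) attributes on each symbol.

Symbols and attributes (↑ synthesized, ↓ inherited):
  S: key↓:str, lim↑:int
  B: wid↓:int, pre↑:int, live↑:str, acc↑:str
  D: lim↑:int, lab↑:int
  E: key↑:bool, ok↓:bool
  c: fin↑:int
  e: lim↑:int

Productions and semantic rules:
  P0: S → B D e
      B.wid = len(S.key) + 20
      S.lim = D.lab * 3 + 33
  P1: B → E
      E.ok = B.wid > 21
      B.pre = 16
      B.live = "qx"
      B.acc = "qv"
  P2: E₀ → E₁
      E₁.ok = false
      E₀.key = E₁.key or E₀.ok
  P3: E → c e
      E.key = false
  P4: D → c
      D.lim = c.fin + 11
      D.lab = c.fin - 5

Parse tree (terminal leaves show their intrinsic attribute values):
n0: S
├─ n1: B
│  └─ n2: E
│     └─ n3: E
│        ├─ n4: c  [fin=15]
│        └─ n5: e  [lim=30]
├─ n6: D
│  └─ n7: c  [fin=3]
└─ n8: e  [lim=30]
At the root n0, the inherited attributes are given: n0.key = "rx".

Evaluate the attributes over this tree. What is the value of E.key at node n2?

true

1. n0.key = "rx"  [given at root]
2. n1.wid = 22  [len(S.key) + 20]
3. n2.ok = true  [B.wid > 21]
4. n3.ok = false  [false]
5. n4.fin = 15  [terminal]
6. n5.lim = 30  [terminal]
7. n3.key = false  [false]
8. n2.key = true  [E₁.key or E₀.ok]
9. n1.pre = 16  [16]
10. n1.live = "qx"  ["qx"]
11. n1.acc = "qv"  ["qv"]
12. n7.fin = 3  [terminal]
13. n6.lim = 14  [c.fin + 11]
14. n6.lab = -2  [c.fin - 5]
15. n8.lim = 30  [terminal]
16. n0.lim = 27  [D.lab * 3 + 33]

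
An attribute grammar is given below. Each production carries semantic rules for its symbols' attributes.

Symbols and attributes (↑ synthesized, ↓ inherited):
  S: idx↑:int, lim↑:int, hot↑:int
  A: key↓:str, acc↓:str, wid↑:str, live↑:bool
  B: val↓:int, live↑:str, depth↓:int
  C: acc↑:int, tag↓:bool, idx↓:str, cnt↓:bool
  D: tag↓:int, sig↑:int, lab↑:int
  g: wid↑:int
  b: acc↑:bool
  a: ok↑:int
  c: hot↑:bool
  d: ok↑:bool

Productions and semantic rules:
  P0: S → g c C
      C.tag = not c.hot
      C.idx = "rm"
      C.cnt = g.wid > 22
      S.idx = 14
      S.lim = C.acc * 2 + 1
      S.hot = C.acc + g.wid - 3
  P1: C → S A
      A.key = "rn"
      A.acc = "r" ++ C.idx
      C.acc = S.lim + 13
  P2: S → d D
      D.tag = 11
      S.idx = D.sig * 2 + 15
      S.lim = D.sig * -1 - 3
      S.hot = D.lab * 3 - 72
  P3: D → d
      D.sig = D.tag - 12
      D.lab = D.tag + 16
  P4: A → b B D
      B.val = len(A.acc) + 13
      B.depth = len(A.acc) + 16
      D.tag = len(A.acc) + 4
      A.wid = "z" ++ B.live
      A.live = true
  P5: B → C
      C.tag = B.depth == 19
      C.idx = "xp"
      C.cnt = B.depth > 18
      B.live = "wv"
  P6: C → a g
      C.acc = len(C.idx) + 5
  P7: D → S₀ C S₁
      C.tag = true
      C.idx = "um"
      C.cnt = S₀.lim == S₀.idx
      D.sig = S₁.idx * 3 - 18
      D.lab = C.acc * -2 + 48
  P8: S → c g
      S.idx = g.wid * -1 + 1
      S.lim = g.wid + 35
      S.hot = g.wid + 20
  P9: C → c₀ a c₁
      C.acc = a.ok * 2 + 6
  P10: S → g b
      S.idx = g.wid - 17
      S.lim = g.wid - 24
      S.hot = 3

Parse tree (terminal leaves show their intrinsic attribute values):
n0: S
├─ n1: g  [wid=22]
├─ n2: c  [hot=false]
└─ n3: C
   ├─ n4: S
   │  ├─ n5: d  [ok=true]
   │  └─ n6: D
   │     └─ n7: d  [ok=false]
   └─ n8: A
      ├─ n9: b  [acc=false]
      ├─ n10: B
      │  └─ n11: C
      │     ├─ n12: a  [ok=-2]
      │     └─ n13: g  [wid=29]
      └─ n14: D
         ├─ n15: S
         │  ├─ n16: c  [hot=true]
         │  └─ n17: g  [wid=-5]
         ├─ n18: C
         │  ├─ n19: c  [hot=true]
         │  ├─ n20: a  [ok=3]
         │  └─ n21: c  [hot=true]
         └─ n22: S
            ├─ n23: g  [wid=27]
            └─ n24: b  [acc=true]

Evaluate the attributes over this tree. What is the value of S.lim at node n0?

1. n1.wid = 22  [terminal]
2. n2.hot = false  [terminal]
3. n3.tag = true  [not c.hot]
4. n3.idx = "rm"  ["rm"]
5. n3.cnt = false  [g.wid > 22]
6. n5.ok = true  [terminal]
7. n6.tag = 11  [11]
8. n7.ok = false  [terminal]
9. n6.sig = -1  [D.tag - 12]
10. n6.lab = 27  [D.tag + 16]
11. n4.idx = 13  [D.sig * 2 + 15]
12. n4.lim = -2  [D.sig * -1 - 3]
13. n4.hot = 9  [D.lab * 3 - 72]
14. n8.key = "rn"  ["rn"]
15. n8.acc = "rrm"  ["r" ++ C.idx]
16. n9.acc = false  [terminal]
17. n10.val = 16  [len(A.acc) + 13]
18. n10.depth = 19  [len(A.acc) + 16]
19. n11.tag = true  [B.depth == 19]
20. n11.idx = "xp"  ["xp"]
21. n11.cnt = true  [B.depth > 18]
22. n12.ok = -2  [terminal]
23. n13.wid = 29  [terminal]
24. n11.acc = 7  [len(C.idx) + 5]
25. n10.live = "wv"  ["wv"]
26. n14.tag = 7  [len(A.acc) + 4]
27. n16.hot = true  [terminal]
28. n17.wid = -5  [terminal]
29. n15.idx = 6  [g.wid * -1 + 1]
30. n15.lim = 30  [g.wid + 35]
31. n15.hot = 15  [g.wid + 20]
32. n18.tag = true  [true]
33. n18.idx = "um"  ["um"]
34. n18.cnt = false  [S₀.lim == S₀.idx]
35. n19.hot = true  [terminal]
36. n20.ok = 3  [terminal]
37. n21.hot = true  [terminal]
38. n18.acc = 12  [a.ok * 2 + 6]
39. n23.wid = 27  [terminal]
40. n24.acc = true  [terminal]
41. n22.idx = 10  [g.wid - 17]
42. n22.lim = 3  [g.wid - 24]
43. n22.hot = 3  [3]
44. n14.sig = 12  [S₁.idx * 3 - 18]
45. n14.lab = 24  [C.acc * -2 + 48]
46. n8.wid = "zwv"  ["z" ++ B.live]
47. n8.live = true  [true]
48. n3.acc = 11  [S.lim + 13]
49. n0.idx = 14  [14]
50. n0.lim = 23  [C.acc * 2 + 1]
51. n0.hot = 30  [C.acc + g.wid - 3]

23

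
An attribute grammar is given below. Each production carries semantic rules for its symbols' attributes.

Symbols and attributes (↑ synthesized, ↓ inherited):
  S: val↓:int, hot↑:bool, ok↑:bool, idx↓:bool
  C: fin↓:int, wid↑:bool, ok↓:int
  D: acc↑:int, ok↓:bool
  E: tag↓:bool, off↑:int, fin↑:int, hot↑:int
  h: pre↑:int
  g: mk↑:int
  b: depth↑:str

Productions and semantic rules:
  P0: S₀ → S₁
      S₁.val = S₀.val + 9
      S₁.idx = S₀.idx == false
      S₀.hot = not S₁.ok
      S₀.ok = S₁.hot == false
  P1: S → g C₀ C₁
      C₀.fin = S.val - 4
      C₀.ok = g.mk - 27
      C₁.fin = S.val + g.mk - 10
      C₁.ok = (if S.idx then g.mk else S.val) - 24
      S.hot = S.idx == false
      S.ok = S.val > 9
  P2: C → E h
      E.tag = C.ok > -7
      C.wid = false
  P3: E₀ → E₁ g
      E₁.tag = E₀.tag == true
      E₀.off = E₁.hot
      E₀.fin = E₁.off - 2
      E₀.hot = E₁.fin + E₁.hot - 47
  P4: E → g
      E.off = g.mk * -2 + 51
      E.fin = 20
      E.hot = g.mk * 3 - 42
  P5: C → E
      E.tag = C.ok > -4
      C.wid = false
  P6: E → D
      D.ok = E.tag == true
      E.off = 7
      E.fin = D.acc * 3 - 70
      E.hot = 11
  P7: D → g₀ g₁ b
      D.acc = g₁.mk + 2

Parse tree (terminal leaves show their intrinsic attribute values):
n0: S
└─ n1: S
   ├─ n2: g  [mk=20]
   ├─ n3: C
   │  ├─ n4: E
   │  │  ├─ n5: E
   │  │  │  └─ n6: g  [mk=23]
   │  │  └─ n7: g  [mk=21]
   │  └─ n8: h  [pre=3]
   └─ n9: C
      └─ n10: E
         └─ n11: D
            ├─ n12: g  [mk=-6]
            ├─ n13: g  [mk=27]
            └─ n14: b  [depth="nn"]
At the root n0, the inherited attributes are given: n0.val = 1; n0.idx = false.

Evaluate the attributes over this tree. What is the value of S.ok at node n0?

1. n0.val = 1  [given at root]
2. n0.idx = false  [given at root]
3. n1.val = 10  [S₀.val + 9]
4. n1.idx = true  [S₀.idx == false]
5. n2.mk = 20  [terminal]
6. n3.fin = 6  [S.val - 4]
7. n3.ok = -7  [g.mk - 27]
8. n4.tag = false  [C.ok > -7]
9. n5.tag = false  [E₀.tag == true]
10. n6.mk = 23  [terminal]
11. n5.off = 5  [g.mk * -2 + 51]
12. n5.fin = 20  [20]
13. n5.hot = 27  [g.mk * 3 - 42]
14. n7.mk = 21  [terminal]
15. n4.off = 27  [E₁.hot]
16. n4.fin = 3  [E₁.off - 2]
17. n4.hot = 0  [E₁.fin + E₁.hot - 47]
18. n8.pre = 3  [terminal]
19. n3.wid = false  [false]
20. n9.fin = 20  [S.val + g.mk - 10]
21. n9.ok = -4  [(if S.idx then g.mk else S.val) - 24]
22. n10.tag = false  [C.ok > -4]
23. n11.ok = false  [E.tag == true]
24. n12.mk = -6  [terminal]
25. n13.mk = 27  [terminal]
26. n14.depth = "nn"  [terminal]
27. n11.acc = 29  [g₁.mk + 2]
28. n10.off = 7  [7]
29. n10.fin = 17  [D.acc * 3 - 70]
30. n10.hot = 11  [11]
31. n9.wid = false  [false]
32. n1.hot = false  [S.idx == false]
33. n1.ok = true  [S.val > 9]
34. n0.hot = false  [not S₁.ok]
35. n0.ok = true  [S₁.hot == false]

true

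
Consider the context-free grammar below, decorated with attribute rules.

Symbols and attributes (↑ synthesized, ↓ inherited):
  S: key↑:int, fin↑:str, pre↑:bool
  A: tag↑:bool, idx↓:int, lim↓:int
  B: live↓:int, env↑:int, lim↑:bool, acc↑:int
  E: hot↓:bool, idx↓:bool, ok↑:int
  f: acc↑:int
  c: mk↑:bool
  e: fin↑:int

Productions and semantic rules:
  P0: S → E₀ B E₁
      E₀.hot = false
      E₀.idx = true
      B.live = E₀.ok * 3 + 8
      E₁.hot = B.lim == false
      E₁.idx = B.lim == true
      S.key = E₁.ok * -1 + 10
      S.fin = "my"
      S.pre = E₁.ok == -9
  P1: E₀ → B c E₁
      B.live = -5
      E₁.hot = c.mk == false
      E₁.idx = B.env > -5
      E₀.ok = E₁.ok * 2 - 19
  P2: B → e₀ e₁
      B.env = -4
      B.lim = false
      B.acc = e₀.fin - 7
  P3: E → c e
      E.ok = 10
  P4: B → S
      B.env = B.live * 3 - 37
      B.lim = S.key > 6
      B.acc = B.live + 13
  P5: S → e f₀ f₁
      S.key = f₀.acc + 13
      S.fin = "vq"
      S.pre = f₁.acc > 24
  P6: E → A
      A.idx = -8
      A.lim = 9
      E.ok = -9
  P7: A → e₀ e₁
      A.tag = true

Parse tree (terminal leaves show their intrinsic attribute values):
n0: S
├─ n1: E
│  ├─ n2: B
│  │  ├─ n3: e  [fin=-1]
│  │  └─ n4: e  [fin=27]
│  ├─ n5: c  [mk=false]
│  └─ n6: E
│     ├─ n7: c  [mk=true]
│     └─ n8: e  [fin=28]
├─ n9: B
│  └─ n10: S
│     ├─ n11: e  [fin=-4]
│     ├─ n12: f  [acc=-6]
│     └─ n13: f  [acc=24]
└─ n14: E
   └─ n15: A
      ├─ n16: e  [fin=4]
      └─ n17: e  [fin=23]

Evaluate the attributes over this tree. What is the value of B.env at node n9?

-4

1. n1.hot = false  [false]
2. n1.idx = true  [true]
3. n2.live = -5  [-5]
4. n3.fin = -1  [terminal]
5. n4.fin = 27  [terminal]
6. n2.env = -4  [-4]
7. n2.lim = false  [false]
8. n2.acc = -8  [e₀.fin - 7]
9. n5.mk = false  [terminal]
10. n6.hot = true  [c.mk == false]
11. n6.idx = true  [B.env > -5]
12. n7.mk = true  [terminal]
13. n8.fin = 28  [terminal]
14. n6.ok = 10  [10]
15. n1.ok = 1  [E₁.ok * 2 - 19]
16. n9.live = 11  [E₀.ok * 3 + 8]
17. n11.fin = -4  [terminal]
18. n12.acc = -6  [terminal]
19. n13.acc = 24  [terminal]
20. n10.key = 7  [f₀.acc + 13]
21. n10.fin = "vq"  ["vq"]
22. n10.pre = false  [f₁.acc > 24]
23. n9.env = -4  [B.live * 3 - 37]
24. n9.lim = true  [S.key > 6]
25. n9.acc = 24  [B.live + 13]
26. n14.hot = false  [B.lim == false]
27. n14.idx = true  [B.lim == true]
28. n15.idx = -8  [-8]
29. n15.lim = 9  [9]
30. n16.fin = 4  [terminal]
31. n17.fin = 23  [terminal]
32. n15.tag = true  [true]
33. n14.ok = -9  [-9]
34. n0.key = 19  [E₁.ok * -1 + 10]
35. n0.fin = "my"  ["my"]
36. n0.pre = true  [E₁.ok == -9]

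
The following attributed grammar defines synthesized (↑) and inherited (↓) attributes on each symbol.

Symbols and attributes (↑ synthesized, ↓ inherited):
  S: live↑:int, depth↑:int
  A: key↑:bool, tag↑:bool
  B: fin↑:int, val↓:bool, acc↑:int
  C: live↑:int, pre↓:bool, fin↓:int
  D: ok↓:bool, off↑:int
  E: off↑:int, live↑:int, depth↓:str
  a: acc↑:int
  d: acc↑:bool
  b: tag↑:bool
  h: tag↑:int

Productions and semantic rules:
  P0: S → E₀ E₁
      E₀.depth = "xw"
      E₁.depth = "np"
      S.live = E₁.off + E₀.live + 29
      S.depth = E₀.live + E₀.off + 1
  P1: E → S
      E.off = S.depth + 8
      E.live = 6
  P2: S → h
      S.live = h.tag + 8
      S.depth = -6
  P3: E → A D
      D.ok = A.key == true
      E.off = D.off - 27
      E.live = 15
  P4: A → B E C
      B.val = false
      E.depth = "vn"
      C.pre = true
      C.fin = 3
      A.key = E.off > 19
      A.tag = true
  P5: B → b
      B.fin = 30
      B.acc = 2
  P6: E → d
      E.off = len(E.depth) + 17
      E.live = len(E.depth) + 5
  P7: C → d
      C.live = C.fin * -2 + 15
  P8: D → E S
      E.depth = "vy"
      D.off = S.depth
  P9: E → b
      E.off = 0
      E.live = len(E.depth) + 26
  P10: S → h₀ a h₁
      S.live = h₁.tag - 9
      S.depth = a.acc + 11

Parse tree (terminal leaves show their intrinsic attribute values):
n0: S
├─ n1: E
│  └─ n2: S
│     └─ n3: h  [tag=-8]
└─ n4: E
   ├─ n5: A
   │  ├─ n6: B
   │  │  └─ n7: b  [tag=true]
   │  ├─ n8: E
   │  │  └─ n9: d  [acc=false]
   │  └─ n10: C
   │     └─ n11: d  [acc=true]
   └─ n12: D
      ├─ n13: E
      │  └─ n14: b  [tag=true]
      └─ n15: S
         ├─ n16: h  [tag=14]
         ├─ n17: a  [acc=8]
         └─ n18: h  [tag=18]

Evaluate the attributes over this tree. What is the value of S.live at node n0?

27

1. n1.depth = "xw"  ["xw"]
2. n3.tag = -8  [terminal]
3. n2.live = 0  [h.tag + 8]
4. n2.depth = -6  [-6]
5. n1.off = 2  [S.depth + 8]
6. n1.live = 6  [6]
7. n4.depth = "np"  ["np"]
8. n6.val = false  [false]
9. n7.tag = true  [terminal]
10. n6.fin = 30  [30]
11. n6.acc = 2  [2]
12. n8.depth = "vn"  ["vn"]
13. n9.acc = false  [terminal]
14. n8.off = 19  [len(E.depth) + 17]
15. n8.live = 7  [len(E.depth) + 5]
16. n10.pre = true  [true]
17. n10.fin = 3  [3]
18. n11.acc = true  [terminal]
19. n10.live = 9  [C.fin * -2 + 15]
20. n5.key = false  [E.off > 19]
21. n5.tag = true  [true]
22. n12.ok = false  [A.key == true]
23. n13.depth = "vy"  ["vy"]
24. n14.tag = true  [terminal]
25. n13.off = 0  [0]
26. n13.live = 28  [len(E.depth) + 26]
27. n16.tag = 14  [terminal]
28. n17.acc = 8  [terminal]
29. n18.tag = 18  [terminal]
30. n15.live = 9  [h₁.tag - 9]
31. n15.depth = 19  [a.acc + 11]
32. n12.off = 19  [S.depth]
33. n4.off = -8  [D.off - 27]
34. n4.live = 15  [15]
35. n0.live = 27  [E₁.off + E₀.live + 29]
36. n0.depth = 9  [E₀.live + E₀.off + 1]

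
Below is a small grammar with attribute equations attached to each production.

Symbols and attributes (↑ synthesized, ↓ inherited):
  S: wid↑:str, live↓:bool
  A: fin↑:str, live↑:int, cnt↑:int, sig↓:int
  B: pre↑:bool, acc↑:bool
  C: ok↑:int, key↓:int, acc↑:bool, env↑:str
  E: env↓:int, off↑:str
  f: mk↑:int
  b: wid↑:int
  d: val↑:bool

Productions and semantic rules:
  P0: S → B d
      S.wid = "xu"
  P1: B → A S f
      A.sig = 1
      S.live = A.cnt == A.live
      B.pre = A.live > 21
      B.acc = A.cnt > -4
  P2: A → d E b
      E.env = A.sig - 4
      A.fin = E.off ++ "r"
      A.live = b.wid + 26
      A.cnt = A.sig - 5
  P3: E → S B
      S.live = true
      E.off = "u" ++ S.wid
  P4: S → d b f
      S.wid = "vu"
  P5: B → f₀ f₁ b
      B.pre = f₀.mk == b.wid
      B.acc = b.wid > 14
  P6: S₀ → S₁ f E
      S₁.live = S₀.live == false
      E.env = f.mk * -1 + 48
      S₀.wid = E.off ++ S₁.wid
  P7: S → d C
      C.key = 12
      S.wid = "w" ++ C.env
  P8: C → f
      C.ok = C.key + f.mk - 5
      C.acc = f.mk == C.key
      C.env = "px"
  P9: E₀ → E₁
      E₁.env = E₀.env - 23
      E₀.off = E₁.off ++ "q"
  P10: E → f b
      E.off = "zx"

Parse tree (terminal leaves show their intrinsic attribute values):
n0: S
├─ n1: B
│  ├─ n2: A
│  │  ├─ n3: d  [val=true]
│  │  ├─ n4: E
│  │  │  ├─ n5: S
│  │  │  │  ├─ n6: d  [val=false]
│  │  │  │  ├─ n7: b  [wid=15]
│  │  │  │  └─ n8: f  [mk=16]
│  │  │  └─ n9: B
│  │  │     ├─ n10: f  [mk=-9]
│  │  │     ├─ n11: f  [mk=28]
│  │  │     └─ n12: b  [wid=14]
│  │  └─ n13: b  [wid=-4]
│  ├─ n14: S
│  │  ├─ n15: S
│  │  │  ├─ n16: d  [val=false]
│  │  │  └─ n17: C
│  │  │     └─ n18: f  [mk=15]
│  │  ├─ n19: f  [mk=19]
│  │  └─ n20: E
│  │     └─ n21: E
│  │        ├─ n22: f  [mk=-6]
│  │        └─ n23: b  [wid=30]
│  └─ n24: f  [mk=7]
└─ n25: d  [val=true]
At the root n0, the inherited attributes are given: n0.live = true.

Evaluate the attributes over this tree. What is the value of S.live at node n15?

true

1. n0.live = true  [given at root]
2. n2.sig = 1  [1]
3. n3.val = true  [terminal]
4. n4.env = -3  [A.sig - 4]
5. n5.live = true  [true]
6. n6.val = false  [terminal]
7. n7.wid = 15  [terminal]
8. n8.mk = 16  [terminal]
9. n5.wid = "vu"  ["vu"]
10. n10.mk = -9  [terminal]
11. n11.mk = 28  [terminal]
12. n12.wid = 14  [terminal]
13. n9.pre = false  [f₀.mk == b.wid]
14. n9.acc = false  [b.wid > 14]
15. n4.off = "uvu"  ["u" ++ S.wid]
16. n13.wid = -4  [terminal]
17. n2.fin = "uvur"  [E.off ++ "r"]
18. n2.live = 22  [b.wid + 26]
19. n2.cnt = -4  [A.sig - 5]
20. n14.live = false  [A.cnt == A.live]
21. n15.live = true  [S₀.live == false]
22. n16.val = false  [terminal]
23. n17.key = 12  [12]
24. n18.mk = 15  [terminal]
25. n17.ok = 22  [C.key + f.mk - 5]
26. n17.acc = false  [f.mk == C.key]
27. n17.env = "px"  ["px"]
28. n15.wid = "wpx"  ["w" ++ C.env]
29. n19.mk = 19  [terminal]
30. n20.env = 29  [f.mk * -1 + 48]
31. n21.env = 6  [E₀.env - 23]
32. n22.mk = -6  [terminal]
33. n23.wid = 30  [terminal]
34. n21.off = "zx"  ["zx"]
35. n20.off = "zxq"  [E₁.off ++ "q"]
36. n14.wid = "zxqwpx"  [E.off ++ S₁.wid]
37. n24.mk = 7  [terminal]
38. n1.pre = true  [A.live > 21]
39. n1.acc = false  [A.cnt > -4]
40. n25.val = true  [terminal]
41. n0.wid = "xu"  ["xu"]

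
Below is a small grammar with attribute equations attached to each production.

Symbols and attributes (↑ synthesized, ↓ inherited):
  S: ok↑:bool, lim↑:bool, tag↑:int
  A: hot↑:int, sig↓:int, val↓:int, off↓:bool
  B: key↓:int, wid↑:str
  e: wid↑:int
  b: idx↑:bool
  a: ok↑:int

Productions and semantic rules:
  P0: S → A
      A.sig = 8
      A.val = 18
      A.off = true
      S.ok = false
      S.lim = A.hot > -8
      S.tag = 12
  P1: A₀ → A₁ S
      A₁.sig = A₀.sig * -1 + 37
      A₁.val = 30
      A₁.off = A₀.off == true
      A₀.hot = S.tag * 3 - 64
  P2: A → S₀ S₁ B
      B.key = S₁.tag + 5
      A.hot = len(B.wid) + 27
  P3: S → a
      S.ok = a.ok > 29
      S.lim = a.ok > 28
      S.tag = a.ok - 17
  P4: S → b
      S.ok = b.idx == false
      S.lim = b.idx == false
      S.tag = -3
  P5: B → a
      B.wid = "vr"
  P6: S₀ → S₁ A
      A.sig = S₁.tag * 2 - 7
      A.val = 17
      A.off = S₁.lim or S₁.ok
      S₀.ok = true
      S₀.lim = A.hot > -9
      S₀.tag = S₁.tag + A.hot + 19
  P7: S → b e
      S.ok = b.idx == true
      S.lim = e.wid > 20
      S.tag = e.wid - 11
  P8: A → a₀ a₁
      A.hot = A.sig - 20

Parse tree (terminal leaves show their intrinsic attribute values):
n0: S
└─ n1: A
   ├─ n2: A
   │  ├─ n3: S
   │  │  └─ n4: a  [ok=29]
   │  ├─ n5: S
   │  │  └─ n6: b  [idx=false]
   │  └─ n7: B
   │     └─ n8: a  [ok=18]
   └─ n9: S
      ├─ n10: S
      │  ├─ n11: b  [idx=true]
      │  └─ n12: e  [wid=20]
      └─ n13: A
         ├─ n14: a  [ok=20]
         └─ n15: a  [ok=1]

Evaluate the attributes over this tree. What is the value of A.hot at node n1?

-7

1. n1.sig = 8  [8]
2. n1.val = 18  [18]
3. n1.off = true  [true]
4. n2.sig = 29  [A₀.sig * -1 + 37]
5. n2.val = 30  [30]
6. n2.off = true  [A₀.off == true]
7. n4.ok = 29  [terminal]
8. n3.ok = false  [a.ok > 29]
9. n3.lim = true  [a.ok > 28]
10. n3.tag = 12  [a.ok - 17]
11. n6.idx = false  [terminal]
12. n5.ok = true  [b.idx == false]
13. n5.lim = true  [b.idx == false]
14. n5.tag = -3  [-3]
15. n7.key = 2  [S₁.tag + 5]
16. n8.ok = 18  [terminal]
17. n7.wid = "vr"  ["vr"]
18. n2.hot = 29  [len(B.wid) + 27]
19. n11.idx = true  [terminal]
20. n12.wid = 20  [terminal]
21. n10.ok = true  [b.idx == true]
22. n10.lim = false  [e.wid > 20]
23. n10.tag = 9  [e.wid - 11]
24. n13.sig = 11  [S₁.tag * 2 - 7]
25. n13.val = 17  [17]
26. n13.off = true  [S₁.lim or S₁.ok]
27. n14.ok = 20  [terminal]
28. n15.ok = 1  [terminal]
29. n13.hot = -9  [A.sig - 20]
30. n9.ok = true  [true]
31. n9.lim = false  [A.hot > -9]
32. n9.tag = 19  [S₁.tag + A.hot + 19]
33. n1.hot = -7  [S.tag * 3 - 64]
34. n0.ok = false  [false]
35. n0.lim = true  [A.hot > -8]
36. n0.tag = 12  [12]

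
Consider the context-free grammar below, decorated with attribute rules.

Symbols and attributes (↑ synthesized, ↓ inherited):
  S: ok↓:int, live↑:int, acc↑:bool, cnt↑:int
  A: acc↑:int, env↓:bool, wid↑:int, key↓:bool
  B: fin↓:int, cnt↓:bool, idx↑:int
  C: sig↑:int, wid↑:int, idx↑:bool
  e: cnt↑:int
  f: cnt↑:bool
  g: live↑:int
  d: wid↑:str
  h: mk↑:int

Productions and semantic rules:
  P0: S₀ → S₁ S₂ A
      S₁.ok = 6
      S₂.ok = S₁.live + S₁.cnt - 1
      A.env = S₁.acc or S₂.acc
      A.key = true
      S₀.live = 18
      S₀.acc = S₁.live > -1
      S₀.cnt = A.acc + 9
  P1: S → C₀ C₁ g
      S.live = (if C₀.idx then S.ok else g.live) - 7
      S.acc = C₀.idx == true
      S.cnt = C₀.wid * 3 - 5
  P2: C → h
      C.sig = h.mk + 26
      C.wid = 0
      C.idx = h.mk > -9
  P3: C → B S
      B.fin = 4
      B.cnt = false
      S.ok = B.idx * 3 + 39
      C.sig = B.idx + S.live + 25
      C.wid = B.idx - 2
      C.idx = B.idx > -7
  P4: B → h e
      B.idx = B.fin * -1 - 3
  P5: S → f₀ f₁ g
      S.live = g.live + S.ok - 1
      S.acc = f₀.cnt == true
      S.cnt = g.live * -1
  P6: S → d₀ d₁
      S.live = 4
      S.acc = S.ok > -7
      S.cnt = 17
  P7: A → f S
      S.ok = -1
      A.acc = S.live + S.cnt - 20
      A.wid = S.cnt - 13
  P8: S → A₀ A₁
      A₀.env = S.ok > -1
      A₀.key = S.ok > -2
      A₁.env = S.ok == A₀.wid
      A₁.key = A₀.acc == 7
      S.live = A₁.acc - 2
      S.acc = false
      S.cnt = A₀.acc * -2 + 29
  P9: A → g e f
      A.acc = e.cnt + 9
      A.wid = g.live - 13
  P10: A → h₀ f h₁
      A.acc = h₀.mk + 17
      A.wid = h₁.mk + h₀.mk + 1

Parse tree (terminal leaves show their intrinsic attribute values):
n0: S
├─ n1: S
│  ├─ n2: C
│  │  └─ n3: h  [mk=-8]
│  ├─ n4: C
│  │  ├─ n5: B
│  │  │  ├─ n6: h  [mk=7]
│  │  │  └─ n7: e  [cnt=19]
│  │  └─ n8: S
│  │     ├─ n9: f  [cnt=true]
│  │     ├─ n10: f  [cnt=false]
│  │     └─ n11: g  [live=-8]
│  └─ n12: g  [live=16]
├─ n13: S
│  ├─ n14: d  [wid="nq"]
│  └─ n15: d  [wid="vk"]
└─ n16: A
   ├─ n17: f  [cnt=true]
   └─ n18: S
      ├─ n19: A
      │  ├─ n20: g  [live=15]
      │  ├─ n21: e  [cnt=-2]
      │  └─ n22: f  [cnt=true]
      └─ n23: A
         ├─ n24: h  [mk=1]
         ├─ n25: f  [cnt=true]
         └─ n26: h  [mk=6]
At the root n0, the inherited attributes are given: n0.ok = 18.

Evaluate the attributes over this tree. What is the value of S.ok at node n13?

1. n0.ok = 18  [given at root]
2. n1.ok = 6  [6]
3. n3.mk = -8  [terminal]
4. n2.sig = 18  [h.mk + 26]
5. n2.wid = 0  [0]
6. n2.idx = true  [h.mk > -9]
7. n5.fin = 4  [4]
8. n5.cnt = false  [false]
9. n6.mk = 7  [terminal]
10. n7.cnt = 19  [terminal]
11. n5.idx = -7  [B.fin * -1 - 3]
12. n8.ok = 18  [B.idx * 3 + 39]
13. n9.cnt = true  [terminal]
14. n10.cnt = false  [terminal]
15. n11.live = -8  [terminal]
16. n8.live = 9  [g.live + S.ok - 1]
17. n8.acc = true  [f₀.cnt == true]
18. n8.cnt = 8  [g.live * -1]
19. n4.sig = 27  [B.idx + S.live + 25]
20. n4.wid = -9  [B.idx - 2]
21. n4.idx = false  [B.idx > -7]
22. n12.live = 16  [terminal]
23. n1.live = -1  [(if C₀.idx then S.ok else g.live) - 7]
24. n1.acc = true  [C₀.idx == true]
25. n1.cnt = -5  [C₀.wid * 3 - 5]
26. n13.ok = -7  [S₁.live + S₁.cnt - 1]
27. n14.wid = "nq"  [terminal]
28. n15.wid = "vk"  [terminal]
29. n13.live = 4  [4]
30. n13.acc = false  [S.ok > -7]
31. n13.cnt = 17  [17]
32. n16.env = true  [S₁.acc or S₂.acc]
33. n16.key = true  [true]
34. n17.cnt = true  [terminal]
35. n18.ok = -1  [-1]
36. n19.env = false  [S.ok > -1]
37. n19.key = true  [S.ok > -2]
38. n20.live = 15  [terminal]
39. n21.cnt = -2  [terminal]
40. n22.cnt = true  [terminal]
41. n19.acc = 7  [e.cnt + 9]
42. n19.wid = 2  [g.live - 13]
43. n23.env = false  [S.ok == A₀.wid]
44. n23.key = true  [A₀.acc == 7]
45. n24.mk = 1  [terminal]
46. n25.cnt = true  [terminal]
47. n26.mk = 6  [terminal]
48. n23.acc = 18  [h₀.mk + 17]
49. n23.wid = 8  [h₁.mk + h₀.mk + 1]
50. n18.live = 16  [A₁.acc - 2]
51. n18.acc = false  [false]
52. n18.cnt = 15  [A₀.acc * -2 + 29]
53. n16.acc = 11  [S.live + S.cnt - 20]
54. n16.wid = 2  [S.cnt - 13]
55. n0.live = 18  [18]
56. n0.acc = false  [S₁.live > -1]
57. n0.cnt = 20  [A.acc + 9]

-7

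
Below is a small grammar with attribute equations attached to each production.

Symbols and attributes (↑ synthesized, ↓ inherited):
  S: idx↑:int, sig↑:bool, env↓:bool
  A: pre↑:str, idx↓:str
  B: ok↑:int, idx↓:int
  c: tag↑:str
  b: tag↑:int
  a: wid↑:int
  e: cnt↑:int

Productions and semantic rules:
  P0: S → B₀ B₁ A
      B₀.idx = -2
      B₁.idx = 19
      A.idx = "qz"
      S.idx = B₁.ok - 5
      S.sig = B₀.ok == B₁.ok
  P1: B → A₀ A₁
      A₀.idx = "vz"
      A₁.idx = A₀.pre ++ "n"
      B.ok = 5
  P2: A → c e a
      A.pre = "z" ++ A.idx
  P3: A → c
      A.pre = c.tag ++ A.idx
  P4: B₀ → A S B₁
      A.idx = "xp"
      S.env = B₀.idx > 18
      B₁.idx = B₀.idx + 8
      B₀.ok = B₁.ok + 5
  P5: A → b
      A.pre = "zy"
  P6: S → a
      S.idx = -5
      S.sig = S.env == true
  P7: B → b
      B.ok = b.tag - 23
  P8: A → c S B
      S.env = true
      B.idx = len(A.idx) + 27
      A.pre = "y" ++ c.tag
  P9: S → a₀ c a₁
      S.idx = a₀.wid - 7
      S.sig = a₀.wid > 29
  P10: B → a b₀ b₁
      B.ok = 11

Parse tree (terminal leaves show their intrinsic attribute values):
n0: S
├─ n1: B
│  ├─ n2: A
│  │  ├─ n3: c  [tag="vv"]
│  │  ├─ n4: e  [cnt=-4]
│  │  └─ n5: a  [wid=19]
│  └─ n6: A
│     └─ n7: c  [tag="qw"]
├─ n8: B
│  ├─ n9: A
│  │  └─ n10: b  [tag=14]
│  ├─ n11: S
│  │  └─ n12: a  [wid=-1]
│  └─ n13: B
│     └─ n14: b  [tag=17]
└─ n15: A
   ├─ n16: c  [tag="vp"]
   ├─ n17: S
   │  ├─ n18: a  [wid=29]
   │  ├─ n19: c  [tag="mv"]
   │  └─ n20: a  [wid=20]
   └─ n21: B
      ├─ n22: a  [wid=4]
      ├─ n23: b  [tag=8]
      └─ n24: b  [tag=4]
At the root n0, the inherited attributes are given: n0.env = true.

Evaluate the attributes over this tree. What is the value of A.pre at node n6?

1. n0.env = true  [given at root]
2. n1.idx = -2  [-2]
3. n2.idx = "vz"  ["vz"]
4. n3.tag = "vv"  [terminal]
5. n4.cnt = -4  [terminal]
6. n5.wid = 19  [terminal]
7. n2.pre = "zvz"  ["z" ++ A.idx]
8. n6.idx = "zvzn"  [A₀.pre ++ "n"]
9. n7.tag = "qw"  [terminal]
10. n6.pre = "qwzvzn"  [c.tag ++ A.idx]
11. n1.ok = 5  [5]
12. n8.idx = 19  [19]
13. n9.idx = "xp"  ["xp"]
14. n10.tag = 14  [terminal]
15. n9.pre = "zy"  ["zy"]
16. n11.env = true  [B₀.idx > 18]
17. n12.wid = -1  [terminal]
18. n11.idx = -5  [-5]
19. n11.sig = true  [S.env == true]
20. n13.idx = 27  [B₀.idx + 8]
21. n14.tag = 17  [terminal]
22. n13.ok = -6  [b.tag - 23]
23. n8.ok = -1  [B₁.ok + 5]
24. n15.idx = "qz"  ["qz"]
25. n16.tag = "vp"  [terminal]
26. n17.env = true  [true]
27. n18.wid = 29  [terminal]
28. n19.tag = "mv"  [terminal]
29. n20.wid = 20  [terminal]
30. n17.idx = 22  [a₀.wid - 7]
31. n17.sig = false  [a₀.wid > 29]
32. n21.idx = 29  [len(A.idx) + 27]
33. n22.wid = 4  [terminal]
34. n23.tag = 8  [terminal]
35. n24.tag = 4  [terminal]
36. n21.ok = 11  [11]
37. n15.pre = "yvp"  ["y" ++ c.tag]
38. n0.idx = -6  [B₁.ok - 5]
39. n0.sig = false  [B₀.ok == B₁.ok]

"qwzvzn"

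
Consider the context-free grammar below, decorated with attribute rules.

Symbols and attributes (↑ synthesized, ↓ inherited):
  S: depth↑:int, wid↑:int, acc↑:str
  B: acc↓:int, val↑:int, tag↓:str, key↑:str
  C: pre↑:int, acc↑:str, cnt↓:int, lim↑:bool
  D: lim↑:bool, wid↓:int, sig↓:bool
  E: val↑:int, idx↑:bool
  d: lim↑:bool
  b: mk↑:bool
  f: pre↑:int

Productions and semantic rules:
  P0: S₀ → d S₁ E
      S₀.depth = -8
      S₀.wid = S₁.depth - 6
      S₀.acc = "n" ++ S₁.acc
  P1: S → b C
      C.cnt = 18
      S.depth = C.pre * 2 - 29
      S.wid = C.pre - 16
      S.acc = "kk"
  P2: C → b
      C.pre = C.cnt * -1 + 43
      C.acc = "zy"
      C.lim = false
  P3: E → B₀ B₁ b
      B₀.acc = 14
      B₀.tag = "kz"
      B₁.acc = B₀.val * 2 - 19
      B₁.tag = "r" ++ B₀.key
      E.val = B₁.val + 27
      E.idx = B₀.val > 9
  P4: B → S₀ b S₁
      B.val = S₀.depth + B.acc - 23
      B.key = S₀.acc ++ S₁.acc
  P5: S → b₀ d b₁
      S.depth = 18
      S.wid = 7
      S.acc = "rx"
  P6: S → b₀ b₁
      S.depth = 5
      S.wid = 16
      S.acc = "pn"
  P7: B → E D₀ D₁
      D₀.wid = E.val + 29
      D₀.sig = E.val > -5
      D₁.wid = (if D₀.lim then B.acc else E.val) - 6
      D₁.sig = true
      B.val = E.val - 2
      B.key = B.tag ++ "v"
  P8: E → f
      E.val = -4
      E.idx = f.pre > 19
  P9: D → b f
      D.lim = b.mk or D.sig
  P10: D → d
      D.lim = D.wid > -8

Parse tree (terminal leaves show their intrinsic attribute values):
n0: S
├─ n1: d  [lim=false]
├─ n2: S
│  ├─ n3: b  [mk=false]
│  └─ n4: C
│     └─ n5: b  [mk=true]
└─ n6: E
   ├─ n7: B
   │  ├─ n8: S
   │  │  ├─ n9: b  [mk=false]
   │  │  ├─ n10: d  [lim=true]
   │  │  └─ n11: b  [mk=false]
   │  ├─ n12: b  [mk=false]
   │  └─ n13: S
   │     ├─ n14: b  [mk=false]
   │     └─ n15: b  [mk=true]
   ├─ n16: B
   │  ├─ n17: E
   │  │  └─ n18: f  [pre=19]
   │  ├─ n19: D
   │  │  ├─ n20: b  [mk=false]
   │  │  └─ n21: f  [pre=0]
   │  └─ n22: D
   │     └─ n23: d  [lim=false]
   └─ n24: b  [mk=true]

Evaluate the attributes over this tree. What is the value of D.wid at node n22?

1. n1.lim = false  [terminal]
2. n3.mk = false  [terminal]
3. n4.cnt = 18  [18]
4. n5.mk = true  [terminal]
5. n4.pre = 25  [C.cnt * -1 + 43]
6. n4.acc = "zy"  ["zy"]
7. n4.lim = false  [false]
8. n2.depth = 21  [C.pre * 2 - 29]
9. n2.wid = 9  [C.pre - 16]
10. n2.acc = "kk"  ["kk"]
11. n7.acc = 14  [14]
12. n7.tag = "kz"  ["kz"]
13. n9.mk = false  [terminal]
14. n10.lim = true  [terminal]
15. n11.mk = false  [terminal]
16. n8.depth = 18  [18]
17. n8.wid = 7  [7]
18. n8.acc = "rx"  ["rx"]
19. n12.mk = false  [terminal]
20. n14.mk = false  [terminal]
21. n15.mk = true  [terminal]
22. n13.depth = 5  [5]
23. n13.wid = 16  [16]
24. n13.acc = "pn"  ["pn"]
25. n7.val = 9  [S₀.depth + B.acc - 23]
26. n7.key = "rxpn"  [S₀.acc ++ S₁.acc]
27. n16.acc = -1  [B₀.val * 2 - 19]
28. n16.tag = "rrxpn"  ["r" ++ B₀.key]
29. n18.pre = 19  [terminal]
30. n17.val = -4  [-4]
31. n17.idx = false  [f.pre > 19]
32. n19.wid = 25  [E.val + 29]
33. n19.sig = true  [E.val > -5]
34. n20.mk = false  [terminal]
35. n21.pre = 0  [terminal]
36. n19.lim = true  [b.mk or D.sig]
37. n22.wid = -7  [(if D₀.lim then B.acc else E.val) - 6]
38. n22.sig = true  [true]
39. n23.lim = false  [terminal]
40. n22.lim = true  [D.wid > -8]
41. n16.val = -6  [E.val - 2]
42. n16.key = "rrxpnv"  [B.tag ++ "v"]
43. n24.mk = true  [terminal]
44. n6.val = 21  [B₁.val + 27]
45. n6.idx = false  [B₀.val > 9]
46. n0.depth = -8  [-8]
47. n0.wid = 15  [S₁.depth - 6]
48. n0.acc = "nkk"  ["n" ++ S₁.acc]

-7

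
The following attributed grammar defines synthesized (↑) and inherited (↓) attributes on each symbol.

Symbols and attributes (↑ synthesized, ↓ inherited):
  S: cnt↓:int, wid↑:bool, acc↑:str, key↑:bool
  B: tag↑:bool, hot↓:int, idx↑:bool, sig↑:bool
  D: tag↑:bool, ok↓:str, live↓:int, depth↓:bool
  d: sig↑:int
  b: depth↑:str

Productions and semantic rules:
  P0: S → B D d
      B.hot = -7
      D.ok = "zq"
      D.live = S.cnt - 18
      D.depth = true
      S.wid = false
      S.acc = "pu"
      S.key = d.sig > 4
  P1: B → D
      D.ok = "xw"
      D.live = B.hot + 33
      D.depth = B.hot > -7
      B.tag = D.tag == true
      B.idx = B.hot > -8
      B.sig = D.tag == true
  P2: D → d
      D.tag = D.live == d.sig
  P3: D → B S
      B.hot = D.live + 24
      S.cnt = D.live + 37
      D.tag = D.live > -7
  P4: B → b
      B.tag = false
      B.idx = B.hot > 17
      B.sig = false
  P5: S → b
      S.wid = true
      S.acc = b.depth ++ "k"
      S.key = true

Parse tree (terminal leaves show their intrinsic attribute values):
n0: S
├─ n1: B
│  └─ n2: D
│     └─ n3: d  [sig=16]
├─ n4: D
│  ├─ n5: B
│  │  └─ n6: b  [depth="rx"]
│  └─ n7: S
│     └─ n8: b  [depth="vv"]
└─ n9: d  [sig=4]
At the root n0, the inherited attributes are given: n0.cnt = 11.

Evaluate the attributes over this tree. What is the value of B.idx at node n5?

1. n0.cnt = 11  [given at root]
2. n1.hot = -7  [-7]
3. n2.ok = "xw"  ["xw"]
4. n2.live = 26  [B.hot + 33]
5. n2.depth = false  [B.hot > -7]
6. n3.sig = 16  [terminal]
7. n2.tag = false  [D.live == d.sig]
8. n1.tag = false  [D.tag == true]
9. n1.idx = true  [B.hot > -8]
10. n1.sig = false  [D.tag == true]
11. n4.ok = "zq"  ["zq"]
12. n4.live = -7  [S.cnt - 18]
13. n4.depth = true  [true]
14. n5.hot = 17  [D.live + 24]
15. n6.depth = "rx"  [terminal]
16. n5.tag = false  [false]
17. n5.idx = false  [B.hot > 17]
18. n5.sig = false  [false]
19. n7.cnt = 30  [D.live + 37]
20. n8.depth = "vv"  [terminal]
21. n7.wid = true  [true]
22. n7.acc = "vvk"  [b.depth ++ "k"]
23. n7.key = true  [true]
24. n4.tag = false  [D.live > -7]
25. n9.sig = 4  [terminal]
26. n0.wid = false  [false]
27. n0.acc = "pu"  ["pu"]
28. n0.key = false  [d.sig > 4]

false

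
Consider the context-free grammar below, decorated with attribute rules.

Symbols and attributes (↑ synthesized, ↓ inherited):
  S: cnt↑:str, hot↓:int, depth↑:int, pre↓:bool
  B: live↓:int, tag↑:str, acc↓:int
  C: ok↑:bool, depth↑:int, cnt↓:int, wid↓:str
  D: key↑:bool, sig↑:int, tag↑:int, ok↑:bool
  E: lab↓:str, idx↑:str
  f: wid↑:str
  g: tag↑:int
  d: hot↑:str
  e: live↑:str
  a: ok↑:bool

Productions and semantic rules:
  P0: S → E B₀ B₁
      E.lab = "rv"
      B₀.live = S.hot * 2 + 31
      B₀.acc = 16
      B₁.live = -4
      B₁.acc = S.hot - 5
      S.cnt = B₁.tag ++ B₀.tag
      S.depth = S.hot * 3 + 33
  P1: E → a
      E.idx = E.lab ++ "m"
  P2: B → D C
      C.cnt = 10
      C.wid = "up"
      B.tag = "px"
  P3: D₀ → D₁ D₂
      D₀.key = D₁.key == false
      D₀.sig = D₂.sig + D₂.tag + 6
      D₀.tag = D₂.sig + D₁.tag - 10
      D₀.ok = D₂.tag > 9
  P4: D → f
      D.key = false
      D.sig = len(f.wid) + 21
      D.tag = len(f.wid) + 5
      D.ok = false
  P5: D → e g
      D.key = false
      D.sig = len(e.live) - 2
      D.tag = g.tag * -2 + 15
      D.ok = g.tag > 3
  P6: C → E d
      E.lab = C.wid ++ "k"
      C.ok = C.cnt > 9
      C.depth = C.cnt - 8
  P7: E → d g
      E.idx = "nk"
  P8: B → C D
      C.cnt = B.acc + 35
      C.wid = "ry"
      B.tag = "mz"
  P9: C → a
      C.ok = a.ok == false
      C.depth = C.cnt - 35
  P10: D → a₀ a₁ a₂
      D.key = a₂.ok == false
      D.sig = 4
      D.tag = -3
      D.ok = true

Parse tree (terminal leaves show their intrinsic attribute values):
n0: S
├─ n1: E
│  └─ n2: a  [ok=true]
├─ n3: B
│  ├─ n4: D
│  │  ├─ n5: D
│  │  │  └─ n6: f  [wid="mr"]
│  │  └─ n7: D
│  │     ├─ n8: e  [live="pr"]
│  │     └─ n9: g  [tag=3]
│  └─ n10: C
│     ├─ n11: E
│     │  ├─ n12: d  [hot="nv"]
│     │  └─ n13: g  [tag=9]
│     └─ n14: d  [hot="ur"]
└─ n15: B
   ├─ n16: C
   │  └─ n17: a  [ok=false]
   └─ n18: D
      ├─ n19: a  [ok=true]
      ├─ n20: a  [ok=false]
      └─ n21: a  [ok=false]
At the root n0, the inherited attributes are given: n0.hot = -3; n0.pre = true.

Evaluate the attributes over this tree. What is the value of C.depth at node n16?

-8

1. n0.hot = -3  [given at root]
2. n0.pre = true  [given at root]
3. n1.lab = "rv"  ["rv"]
4. n2.ok = true  [terminal]
5. n1.idx = "rvm"  [E.lab ++ "m"]
6. n3.live = 25  [S.hot * 2 + 31]
7. n3.acc = 16  [16]
8. n6.wid = "mr"  [terminal]
9. n5.key = false  [false]
10. n5.sig = 23  [len(f.wid) + 21]
11. n5.tag = 7  [len(f.wid) + 5]
12. n5.ok = false  [false]
13. n8.live = "pr"  [terminal]
14. n9.tag = 3  [terminal]
15. n7.key = false  [false]
16. n7.sig = 0  [len(e.live) - 2]
17. n7.tag = 9  [g.tag * -2 + 15]
18. n7.ok = false  [g.tag > 3]
19. n4.key = true  [D₁.key == false]
20. n4.sig = 15  [D₂.sig + D₂.tag + 6]
21. n4.tag = -3  [D₂.sig + D₁.tag - 10]
22. n4.ok = false  [D₂.tag > 9]
23. n10.cnt = 10  [10]
24. n10.wid = "up"  ["up"]
25. n11.lab = "upk"  [C.wid ++ "k"]
26. n12.hot = "nv"  [terminal]
27. n13.tag = 9  [terminal]
28. n11.idx = "nk"  ["nk"]
29. n14.hot = "ur"  [terminal]
30. n10.ok = true  [C.cnt > 9]
31. n10.depth = 2  [C.cnt - 8]
32. n3.tag = "px"  ["px"]
33. n15.live = -4  [-4]
34. n15.acc = -8  [S.hot - 5]
35. n16.cnt = 27  [B.acc + 35]
36. n16.wid = "ry"  ["ry"]
37. n17.ok = false  [terminal]
38. n16.ok = true  [a.ok == false]
39. n16.depth = -8  [C.cnt - 35]
40. n19.ok = true  [terminal]
41. n20.ok = false  [terminal]
42. n21.ok = false  [terminal]
43. n18.key = true  [a₂.ok == false]
44. n18.sig = 4  [4]
45. n18.tag = -3  [-3]
46. n18.ok = true  [true]
47. n15.tag = "mz"  ["mz"]
48. n0.cnt = "mzpx"  [B₁.tag ++ B₀.tag]
49. n0.depth = 24  [S.hot * 3 + 33]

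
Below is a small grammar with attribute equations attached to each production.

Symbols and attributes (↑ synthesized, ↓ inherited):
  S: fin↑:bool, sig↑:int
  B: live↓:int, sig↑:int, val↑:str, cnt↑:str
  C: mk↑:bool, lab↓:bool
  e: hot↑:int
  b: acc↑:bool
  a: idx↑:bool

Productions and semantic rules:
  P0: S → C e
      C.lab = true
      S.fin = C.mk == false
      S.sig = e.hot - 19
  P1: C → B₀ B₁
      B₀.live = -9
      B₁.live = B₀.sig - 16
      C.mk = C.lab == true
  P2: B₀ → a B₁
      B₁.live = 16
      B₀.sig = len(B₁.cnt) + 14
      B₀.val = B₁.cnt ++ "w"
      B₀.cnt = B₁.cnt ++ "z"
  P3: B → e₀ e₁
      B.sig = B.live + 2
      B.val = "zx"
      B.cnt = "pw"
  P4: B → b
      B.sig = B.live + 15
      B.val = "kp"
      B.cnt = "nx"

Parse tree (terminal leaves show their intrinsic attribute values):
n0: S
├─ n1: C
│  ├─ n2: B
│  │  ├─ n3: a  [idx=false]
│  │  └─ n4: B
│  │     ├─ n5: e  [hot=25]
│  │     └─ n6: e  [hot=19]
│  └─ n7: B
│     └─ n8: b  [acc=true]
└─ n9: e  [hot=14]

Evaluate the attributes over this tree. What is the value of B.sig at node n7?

1. n1.lab = true  [true]
2. n2.live = -9  [-9]
3. n3.idx = false  [terminal]
4. n4.live = 16  [16]
5. n5.hot = 25  [terminal]
6. n6.hot = 19  [terminal]
7. n4.sig = 18  [B.live + 2]
8. n4.val = "zx"  ["zx"]
9. n4.cnt = "pw"  ["pw"]
10. n2.sig = 16  [len(B₁.cnt) + 14]
11. n2.val = "pww"  [B₁.cnt ++ "w"]
12. n2.cnt = "pwz"  [B₁.cnt ++ "z"]
13. n7.live = 0  [B₀.sig - 16]
14. n8.acc = true  [terminal]
15. n7.sig = 15  [B.live + 15]
16. n7.val = "kp"  ["kp"]
17. n7.cnt = "nx"  ["nx"]
18. n1.mk = true  [C.lab == true]
19. n9.hot = 14  [terminal]
20. n0.fin = false  [C.mk == false]
21. n0.sig = -5  [e.hot - 19]

15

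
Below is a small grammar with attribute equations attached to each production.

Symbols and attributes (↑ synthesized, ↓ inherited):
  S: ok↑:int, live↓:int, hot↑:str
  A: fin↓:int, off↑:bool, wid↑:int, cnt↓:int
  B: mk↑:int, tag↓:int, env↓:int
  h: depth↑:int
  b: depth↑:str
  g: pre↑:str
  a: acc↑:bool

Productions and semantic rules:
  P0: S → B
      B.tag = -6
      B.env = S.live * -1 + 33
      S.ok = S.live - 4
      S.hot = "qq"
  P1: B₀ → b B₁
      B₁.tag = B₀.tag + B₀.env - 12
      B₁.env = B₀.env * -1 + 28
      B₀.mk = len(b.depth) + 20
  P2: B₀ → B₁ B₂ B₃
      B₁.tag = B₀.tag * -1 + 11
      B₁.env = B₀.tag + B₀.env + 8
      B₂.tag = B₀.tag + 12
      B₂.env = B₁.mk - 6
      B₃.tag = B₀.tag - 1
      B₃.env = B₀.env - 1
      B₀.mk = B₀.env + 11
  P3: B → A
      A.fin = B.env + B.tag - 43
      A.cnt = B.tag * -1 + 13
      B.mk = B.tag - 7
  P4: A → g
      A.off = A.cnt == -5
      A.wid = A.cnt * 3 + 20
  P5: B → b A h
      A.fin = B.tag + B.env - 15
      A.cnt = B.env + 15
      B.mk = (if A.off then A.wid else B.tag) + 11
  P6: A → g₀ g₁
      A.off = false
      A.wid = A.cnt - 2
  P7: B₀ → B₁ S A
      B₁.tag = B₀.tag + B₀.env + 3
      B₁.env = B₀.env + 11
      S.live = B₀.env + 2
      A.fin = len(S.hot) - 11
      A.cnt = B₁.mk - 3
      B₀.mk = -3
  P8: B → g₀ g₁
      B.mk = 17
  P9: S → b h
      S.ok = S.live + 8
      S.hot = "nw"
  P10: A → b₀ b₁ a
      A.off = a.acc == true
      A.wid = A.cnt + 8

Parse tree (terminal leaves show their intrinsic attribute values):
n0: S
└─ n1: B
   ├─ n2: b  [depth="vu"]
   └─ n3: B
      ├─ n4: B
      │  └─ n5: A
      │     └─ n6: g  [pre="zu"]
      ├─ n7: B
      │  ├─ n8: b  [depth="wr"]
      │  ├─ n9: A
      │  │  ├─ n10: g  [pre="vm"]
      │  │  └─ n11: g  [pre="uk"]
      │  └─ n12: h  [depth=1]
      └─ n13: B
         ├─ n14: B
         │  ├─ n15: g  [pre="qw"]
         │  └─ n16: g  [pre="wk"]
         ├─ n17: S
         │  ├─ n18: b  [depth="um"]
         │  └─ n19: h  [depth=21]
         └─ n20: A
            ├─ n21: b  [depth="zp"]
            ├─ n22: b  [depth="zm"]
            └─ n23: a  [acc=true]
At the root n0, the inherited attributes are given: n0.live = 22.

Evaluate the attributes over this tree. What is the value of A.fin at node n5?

-7

1. n0.live = 22  [given at root]
2. n1.tag = -6  [-6]
3. n1.env = 11  [S.live * -1 + 33]
4. n2.depth = "vu"  [terminal]
5. n3.tag = -7  [B₀.tag + B₀.env - 12]
6. n3.env = 17  [B₀.env * -1 + 28]
7. n4.tag = 18  [B₀.tag * -1 + 11]
8. n4.env = 18  [B₀.tag + B₀.env + 8]
9. n5.fin = -7  [B.env + B.tag - 43]
10. n5.cnt = -5  [B.tag * -1 + 13]
11. n6.pre = "zu"  [terminal]
12. n5.off = true  [A.cnt == -5]
13. n5.wid = 5  [A.cnt * 3 + 20]
14. n4.mk = 11  [B.tag - 7]
15. n7.tag = 5  [B₀.tag + 12]
16. n7.env = 5  [B₁.mk - 6]
17. n8.depth = "wr"  [terminal]
18. n9.fin = -5  [B.tag + B.env - 15]
19. n9.cnt = 20  [B.env + 15]
20. n10.pre = "vm"  [terminal]
21. n11.pre = "uk"  [terminal]
22. n9.off = false  [false]
23. n9.wid = 18  [A.cnt - 2]
24. n12.depth = 1  [terminal]
25. n7.mk = 16  [(if A.off then A.wid else B.tag) + 11]
26. n13.tag = -8  [B₀.tag - 1]
27. n13.env = 16  [B₀.env - 1]
28. n14.tag = 11  [B₀.tag + B₀.env + 3]
29. n14.env = 27  [B₀.env + 11]
30. n15.pre = "qw"  [terminal]
31. n16.pre = "wk"  [terminal]
32. n14.mk = 17  [17]
33. n17.live = 18  [B₀.env + 2]
34. n18.depth = "um"  [terminal]
35. n19.depth = 21  [terminal]
36. n17.ok = 26  [S.live + 8]
37. n17.hot = "nw"  ["nw"]
38. n20.fin = -9  [len(S.hot) - 11]
39. n20.cnt = 14  [B₁.mk - 3]
40. n21.depth = "zp"  [terminal]
41. n22.depth = "zm"  [terminal]
42. n23.acc = true  [terminal]
43. n20.off = true  [a.acc == true]
44. n20.wid = 22  [A.cnt + 8]
45. n13.mk = -3  [-3]
46. n3.mk = 28  [B₀.env + 11]
47. n1.mk = 22  [len(b.depth) + 20]
48. n0.ok = 18  [S.live - 4]
49. n0.hot = "qq"  ["qq"]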